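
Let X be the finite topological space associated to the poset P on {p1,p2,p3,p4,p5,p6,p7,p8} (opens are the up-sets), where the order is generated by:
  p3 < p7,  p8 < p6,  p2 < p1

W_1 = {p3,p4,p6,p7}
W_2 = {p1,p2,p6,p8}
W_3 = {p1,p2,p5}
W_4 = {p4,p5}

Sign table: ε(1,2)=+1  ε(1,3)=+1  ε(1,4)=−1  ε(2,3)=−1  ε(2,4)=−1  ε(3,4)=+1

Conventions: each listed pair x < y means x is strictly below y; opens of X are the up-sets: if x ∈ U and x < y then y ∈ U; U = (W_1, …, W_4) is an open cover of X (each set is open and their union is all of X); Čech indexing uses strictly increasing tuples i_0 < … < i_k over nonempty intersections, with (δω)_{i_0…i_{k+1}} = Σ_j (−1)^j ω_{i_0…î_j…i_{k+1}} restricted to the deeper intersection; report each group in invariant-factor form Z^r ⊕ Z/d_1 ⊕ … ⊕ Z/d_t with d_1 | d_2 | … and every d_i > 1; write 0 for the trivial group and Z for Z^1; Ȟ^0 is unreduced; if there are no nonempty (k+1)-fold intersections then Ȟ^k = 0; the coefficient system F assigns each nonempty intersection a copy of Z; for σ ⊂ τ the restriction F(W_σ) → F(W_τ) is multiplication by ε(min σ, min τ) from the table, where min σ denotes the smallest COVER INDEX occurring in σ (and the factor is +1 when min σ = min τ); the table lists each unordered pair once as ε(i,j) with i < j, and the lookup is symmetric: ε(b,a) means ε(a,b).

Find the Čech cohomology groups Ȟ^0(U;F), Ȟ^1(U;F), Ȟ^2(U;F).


nonempty overlaps:
  W12={p6} W14={p4} W23={p1,p2} W34={p5}
C dims 4,4; δ0: rk 3, SNF 1^3
degree 0: 4−3−0 = 1 → Ȟ^0 ≅ Z
degree 1: 4−0−3 = 1 → Ȟ^1 ≅ Z
degree 2: 0−0−0 = 0 → Ȟ^2 ≅ 0

Ȟ^0 = Z, Ȟ^1 = Z, Ȟ^2 = 0


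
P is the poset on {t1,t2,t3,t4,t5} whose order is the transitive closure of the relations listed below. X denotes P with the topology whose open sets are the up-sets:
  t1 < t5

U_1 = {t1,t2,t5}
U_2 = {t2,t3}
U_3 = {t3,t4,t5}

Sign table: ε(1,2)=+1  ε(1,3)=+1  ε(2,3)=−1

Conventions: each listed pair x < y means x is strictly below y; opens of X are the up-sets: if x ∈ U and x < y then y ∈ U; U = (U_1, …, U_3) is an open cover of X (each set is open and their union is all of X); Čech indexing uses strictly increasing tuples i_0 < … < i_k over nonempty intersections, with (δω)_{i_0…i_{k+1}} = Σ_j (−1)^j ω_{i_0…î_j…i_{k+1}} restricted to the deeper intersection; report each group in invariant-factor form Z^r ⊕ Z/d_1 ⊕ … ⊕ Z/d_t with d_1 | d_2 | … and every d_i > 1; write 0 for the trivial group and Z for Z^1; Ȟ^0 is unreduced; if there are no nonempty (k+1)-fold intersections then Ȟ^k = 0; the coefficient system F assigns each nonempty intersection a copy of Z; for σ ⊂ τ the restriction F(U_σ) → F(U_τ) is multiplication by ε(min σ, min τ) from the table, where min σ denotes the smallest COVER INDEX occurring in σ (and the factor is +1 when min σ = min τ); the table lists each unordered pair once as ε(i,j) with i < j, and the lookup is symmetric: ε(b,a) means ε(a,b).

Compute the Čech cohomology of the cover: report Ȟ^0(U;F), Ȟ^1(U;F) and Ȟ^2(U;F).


nerve of the cover:
  U12={t2} U13={t5} U23={t3}
C dims 3,3; δ0: rk 3, SNF 1^2·2
Ȟ^0 = (3 − 3) − 0 = 0, so Ȟ^0 ≅ 0
Ȟ^1 = (3 − 0) − 3 = 0 plus torsion [2], so Ȟ^1 ≅ Z/2
Ȟ^2 = (0 − 0) − 0 = 0, so Ȟ^2 ≅ 0

Ȟ^0(U;F) ≅ 0, Ȟ^1(U;F) ≅ Z/2 and Ȟ^2(U;F) ≅ 0


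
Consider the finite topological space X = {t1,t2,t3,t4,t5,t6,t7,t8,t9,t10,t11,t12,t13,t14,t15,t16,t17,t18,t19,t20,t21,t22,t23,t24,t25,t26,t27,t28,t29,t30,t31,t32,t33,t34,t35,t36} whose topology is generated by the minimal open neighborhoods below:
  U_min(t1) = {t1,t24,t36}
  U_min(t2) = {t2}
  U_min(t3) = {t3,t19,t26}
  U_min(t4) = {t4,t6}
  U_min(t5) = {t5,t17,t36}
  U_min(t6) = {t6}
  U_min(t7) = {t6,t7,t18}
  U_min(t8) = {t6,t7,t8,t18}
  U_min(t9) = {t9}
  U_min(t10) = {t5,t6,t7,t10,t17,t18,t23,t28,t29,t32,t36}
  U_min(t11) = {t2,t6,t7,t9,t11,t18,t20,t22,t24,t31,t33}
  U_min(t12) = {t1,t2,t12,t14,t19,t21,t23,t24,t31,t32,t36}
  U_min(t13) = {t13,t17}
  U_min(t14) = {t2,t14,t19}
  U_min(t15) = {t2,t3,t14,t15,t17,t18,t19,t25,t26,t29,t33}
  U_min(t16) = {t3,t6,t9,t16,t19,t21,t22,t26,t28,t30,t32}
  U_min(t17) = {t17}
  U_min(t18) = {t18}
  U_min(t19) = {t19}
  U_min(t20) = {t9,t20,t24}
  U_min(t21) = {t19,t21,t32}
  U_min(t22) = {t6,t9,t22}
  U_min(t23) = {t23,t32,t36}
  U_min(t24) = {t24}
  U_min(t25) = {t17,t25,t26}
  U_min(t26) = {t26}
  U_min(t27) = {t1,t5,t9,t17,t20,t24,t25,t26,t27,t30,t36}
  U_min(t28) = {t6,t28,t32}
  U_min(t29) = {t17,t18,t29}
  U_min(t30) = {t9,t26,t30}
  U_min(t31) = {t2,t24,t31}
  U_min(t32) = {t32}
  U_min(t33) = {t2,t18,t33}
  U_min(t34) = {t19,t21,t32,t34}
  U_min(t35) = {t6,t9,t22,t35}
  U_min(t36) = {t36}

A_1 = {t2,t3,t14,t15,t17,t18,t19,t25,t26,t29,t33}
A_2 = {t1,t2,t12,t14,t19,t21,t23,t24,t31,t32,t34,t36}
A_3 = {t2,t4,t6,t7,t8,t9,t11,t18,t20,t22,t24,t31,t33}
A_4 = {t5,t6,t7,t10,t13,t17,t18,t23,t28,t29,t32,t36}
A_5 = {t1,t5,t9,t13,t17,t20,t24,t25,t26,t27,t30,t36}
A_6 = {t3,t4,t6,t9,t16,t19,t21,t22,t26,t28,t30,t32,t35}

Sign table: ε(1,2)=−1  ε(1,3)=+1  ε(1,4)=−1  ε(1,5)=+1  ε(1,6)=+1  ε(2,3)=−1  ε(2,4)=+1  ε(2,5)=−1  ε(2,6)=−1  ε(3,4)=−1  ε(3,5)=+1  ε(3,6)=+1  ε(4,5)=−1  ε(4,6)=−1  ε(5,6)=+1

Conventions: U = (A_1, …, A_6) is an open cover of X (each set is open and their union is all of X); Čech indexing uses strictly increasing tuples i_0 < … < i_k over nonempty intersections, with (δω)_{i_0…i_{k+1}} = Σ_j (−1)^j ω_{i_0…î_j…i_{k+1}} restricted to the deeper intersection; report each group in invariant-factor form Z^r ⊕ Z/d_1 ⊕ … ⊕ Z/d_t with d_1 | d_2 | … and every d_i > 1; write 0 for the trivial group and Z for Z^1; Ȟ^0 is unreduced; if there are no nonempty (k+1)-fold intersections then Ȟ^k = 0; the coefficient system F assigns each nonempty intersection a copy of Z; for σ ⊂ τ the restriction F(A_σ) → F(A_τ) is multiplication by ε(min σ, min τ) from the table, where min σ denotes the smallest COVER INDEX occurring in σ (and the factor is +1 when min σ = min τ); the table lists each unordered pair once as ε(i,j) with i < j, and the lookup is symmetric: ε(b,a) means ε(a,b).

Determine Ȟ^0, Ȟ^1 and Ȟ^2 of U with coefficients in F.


intersection data:
  A12={t2,t14,t19} A13={t2,t18,t33} A14={t17,t18,t29} A15={t17,t25,t26} A16={t3,t19,t26} A23={t2,t24,t31} A24={t23,t32,t36} A25={t1,t24,t36} A26={t19,t21,t32} A34={t6,t7,t18} A35={t9,t20,t24} A36={t4,t6,t9,t22} A45={t5,t13,t17,t36} A46={t6,t28,t32} A56={t9,t26,t30}
  A123={t2} A126={t19} A134={t18} A145={t17} A156={t26} A235={t24} A245={t36} A246={t32} A346={t6} A356={t9}
C dims 6,15,10; δ0: rk 5, SNF 1^5; δ1: rk 10, SNF 1^9·2
Ȟ^0 = (6 − 5) − 0 = 1, so Ȟ^0 ≅ Z
Ȟ^1 = (15 − 10) − 5 = 0, so Ȟ^1 ≅ 0
Ȟ^2 = (10 − 0) − 10 = 0 plus torsion [2], so Ȟ^2 ≅ Z/2

Ȟ^0(U;F) ≅ Z, Ȟ^1(U;F) ≅ 0, Ȟ^2(U;F) ≅ Z/2


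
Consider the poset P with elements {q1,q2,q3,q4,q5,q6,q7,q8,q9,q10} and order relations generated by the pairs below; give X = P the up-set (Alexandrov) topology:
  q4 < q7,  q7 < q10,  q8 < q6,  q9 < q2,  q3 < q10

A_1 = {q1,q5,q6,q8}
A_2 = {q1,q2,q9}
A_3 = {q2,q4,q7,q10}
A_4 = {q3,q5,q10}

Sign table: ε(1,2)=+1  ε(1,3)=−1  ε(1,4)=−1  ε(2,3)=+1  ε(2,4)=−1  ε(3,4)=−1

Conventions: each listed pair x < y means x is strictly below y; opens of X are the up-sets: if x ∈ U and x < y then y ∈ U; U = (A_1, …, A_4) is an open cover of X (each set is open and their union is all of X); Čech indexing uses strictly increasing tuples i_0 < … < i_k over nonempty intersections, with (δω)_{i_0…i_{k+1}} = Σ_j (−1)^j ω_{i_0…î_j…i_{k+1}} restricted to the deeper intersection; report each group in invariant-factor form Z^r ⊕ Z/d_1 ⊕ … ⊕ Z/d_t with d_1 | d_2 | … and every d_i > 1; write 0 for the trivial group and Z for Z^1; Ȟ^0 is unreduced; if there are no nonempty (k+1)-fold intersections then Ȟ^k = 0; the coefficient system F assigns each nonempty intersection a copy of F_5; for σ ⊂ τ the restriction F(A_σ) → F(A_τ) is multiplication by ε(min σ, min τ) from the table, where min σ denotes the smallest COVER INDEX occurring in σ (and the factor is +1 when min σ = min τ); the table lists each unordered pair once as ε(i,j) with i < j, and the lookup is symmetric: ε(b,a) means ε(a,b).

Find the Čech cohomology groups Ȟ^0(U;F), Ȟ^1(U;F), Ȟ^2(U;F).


cover nerve:
  A12={q1} A14={q5} A23={q2} A34={q10}
C dims 4,4; δ0: rk_F5 3
Ȟ^0: (4−3)−0=1 ⇒ Z/5
Ȟ^1: (4−0)−3=1 ⇒ Z/5
Ȟ^2: (0−0)−0=0 ⇒ 0

Ȟ^0(U;F) ≅ Z/5,  Ȟ^1(U;F) ≅ Z/5,  Ȟ^2(U;F) ≅ 0


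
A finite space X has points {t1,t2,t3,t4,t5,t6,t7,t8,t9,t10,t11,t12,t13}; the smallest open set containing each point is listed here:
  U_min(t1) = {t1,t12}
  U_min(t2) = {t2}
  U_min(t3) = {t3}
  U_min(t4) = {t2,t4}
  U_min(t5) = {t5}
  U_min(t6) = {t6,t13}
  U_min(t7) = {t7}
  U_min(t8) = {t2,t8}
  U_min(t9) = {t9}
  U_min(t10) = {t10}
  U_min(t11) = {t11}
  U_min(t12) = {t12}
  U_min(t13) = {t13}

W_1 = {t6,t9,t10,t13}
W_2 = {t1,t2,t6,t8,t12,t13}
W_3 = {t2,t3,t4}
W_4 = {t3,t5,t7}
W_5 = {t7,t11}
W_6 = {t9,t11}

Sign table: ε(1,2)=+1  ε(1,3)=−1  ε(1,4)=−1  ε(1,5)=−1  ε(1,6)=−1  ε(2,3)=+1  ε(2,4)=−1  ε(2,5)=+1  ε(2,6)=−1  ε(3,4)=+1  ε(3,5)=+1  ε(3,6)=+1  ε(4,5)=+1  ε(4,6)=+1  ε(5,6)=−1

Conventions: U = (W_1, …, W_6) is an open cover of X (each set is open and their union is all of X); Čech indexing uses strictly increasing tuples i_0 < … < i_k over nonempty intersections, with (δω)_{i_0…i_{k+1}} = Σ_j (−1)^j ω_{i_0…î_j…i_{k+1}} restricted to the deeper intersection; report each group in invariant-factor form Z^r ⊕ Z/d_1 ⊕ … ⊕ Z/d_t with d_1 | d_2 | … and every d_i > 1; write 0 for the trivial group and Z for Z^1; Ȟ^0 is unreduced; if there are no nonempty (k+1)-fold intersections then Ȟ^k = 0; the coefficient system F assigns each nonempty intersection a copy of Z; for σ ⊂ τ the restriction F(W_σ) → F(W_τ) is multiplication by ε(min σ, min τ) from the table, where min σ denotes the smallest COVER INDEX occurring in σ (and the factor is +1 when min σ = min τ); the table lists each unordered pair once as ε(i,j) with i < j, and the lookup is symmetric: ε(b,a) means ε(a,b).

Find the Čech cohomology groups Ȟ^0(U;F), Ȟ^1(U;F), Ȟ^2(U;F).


nerve of the cover:
  W12={t6,t13} W16={t9} W23={t2} W34={t3} W45={t7} W56={t11}
C dims 6,6; δ0: rk 5, SNF 1^5
Ȟ^0 = (6 − 5) − 0 = 1, so Ȟ^0 ≅ Z
Ȟ^1 = (6 − 0) − 5 = 1, so Ȟ^1 ≅ Z
Ȟ^2 = (0 − 0) − 0 = 0, so Ȟ^2 ≅ 0

Ȟ^0(U;F) ≅ Z, Ȟ^1(U;F) ≅ Z, Ȟ^2(U;F) ≅ 0


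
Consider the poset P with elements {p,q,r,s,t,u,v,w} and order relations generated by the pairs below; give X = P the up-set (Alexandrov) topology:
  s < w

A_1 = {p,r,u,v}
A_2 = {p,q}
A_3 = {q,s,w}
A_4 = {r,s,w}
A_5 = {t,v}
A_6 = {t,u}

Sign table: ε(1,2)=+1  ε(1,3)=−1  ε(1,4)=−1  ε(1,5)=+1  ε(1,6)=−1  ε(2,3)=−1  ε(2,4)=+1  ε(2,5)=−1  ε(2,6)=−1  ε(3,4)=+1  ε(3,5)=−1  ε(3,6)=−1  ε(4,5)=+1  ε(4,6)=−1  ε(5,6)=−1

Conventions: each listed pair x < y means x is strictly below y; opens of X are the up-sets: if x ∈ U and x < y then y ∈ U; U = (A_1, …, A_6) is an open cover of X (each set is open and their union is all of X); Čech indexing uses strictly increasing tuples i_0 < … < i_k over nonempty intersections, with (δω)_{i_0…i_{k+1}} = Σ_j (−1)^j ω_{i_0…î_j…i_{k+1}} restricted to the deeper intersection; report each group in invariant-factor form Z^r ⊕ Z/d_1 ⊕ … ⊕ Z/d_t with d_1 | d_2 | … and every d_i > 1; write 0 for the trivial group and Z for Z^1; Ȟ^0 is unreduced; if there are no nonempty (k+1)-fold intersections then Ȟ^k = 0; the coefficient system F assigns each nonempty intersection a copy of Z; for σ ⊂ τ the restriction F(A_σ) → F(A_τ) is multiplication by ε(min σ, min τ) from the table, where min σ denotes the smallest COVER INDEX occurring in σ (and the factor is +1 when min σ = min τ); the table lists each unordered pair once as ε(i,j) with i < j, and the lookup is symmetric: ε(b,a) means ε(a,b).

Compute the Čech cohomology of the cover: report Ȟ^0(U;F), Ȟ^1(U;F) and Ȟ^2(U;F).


Ȟ^0(U;F) ≅ Z, Ȟ^1(U;F) ≅ Z^2, Ȟ^2(U;F) ≅ 0

intersection data:
  A12={p} A14={r} A15={v} A16={u} A23={q} A34={s,w} A56={t}
C dims 6,7; δ0: rk 5, SNF 1^5
Ȟ^0 = (6 − 5) − 0 = 1, so Ȟ^0 ≅ Z
Ȟ^1 = (7 − 0) − 5 = 2, so Ȟ^1 ≅ Z^2
Ȟ^2 = (0 − 0) − 0 = 0, so Ȟ^2 ≅ 0


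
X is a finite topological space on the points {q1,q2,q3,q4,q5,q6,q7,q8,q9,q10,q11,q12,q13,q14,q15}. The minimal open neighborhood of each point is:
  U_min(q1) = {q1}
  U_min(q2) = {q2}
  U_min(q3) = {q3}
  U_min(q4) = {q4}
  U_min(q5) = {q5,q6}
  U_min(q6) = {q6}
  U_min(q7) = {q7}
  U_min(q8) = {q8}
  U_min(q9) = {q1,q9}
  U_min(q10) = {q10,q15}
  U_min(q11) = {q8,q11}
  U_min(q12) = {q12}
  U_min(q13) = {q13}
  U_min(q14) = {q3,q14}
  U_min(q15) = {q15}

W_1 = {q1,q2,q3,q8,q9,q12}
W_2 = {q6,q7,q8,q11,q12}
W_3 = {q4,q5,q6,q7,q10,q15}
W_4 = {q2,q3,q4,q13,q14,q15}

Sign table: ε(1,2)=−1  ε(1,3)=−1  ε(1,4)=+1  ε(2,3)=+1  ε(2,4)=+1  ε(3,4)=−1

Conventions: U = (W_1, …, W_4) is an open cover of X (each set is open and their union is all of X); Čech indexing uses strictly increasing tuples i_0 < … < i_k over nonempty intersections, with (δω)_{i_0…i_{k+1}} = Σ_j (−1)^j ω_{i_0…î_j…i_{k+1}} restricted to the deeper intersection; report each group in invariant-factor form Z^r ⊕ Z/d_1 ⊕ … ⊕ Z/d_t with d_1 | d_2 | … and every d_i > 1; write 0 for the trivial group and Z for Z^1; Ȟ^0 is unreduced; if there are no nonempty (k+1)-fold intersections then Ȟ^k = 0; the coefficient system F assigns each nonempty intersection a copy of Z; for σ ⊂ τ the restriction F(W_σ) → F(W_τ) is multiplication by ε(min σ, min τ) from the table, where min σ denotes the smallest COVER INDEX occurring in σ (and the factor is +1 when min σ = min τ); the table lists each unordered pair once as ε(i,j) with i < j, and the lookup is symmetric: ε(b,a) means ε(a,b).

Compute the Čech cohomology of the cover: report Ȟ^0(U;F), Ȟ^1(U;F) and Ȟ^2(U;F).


Ȟ^0(U;F) ≅ Z, Ȟ^1(U;F) ≅ Z, Ȟ^2(U;F) ≅ 0

intersection data:
  W12={q8,q12} W14={q2,q3} W23={q6,q7} W34={q4,q15}
C dims 4,4; δ0: rk 3, SNF 1^3
Ȟ^0 = (4 − 3) − 0 = 1, so Ȟ^0 ≅ Z
Ȟ^1 = (4 − 0) − 3 = 1, so Ȟ^1 ≅ Z
Ȟ^2 = (0 − 0) − 0 = 0, so Ȟ^2 ≅ 0


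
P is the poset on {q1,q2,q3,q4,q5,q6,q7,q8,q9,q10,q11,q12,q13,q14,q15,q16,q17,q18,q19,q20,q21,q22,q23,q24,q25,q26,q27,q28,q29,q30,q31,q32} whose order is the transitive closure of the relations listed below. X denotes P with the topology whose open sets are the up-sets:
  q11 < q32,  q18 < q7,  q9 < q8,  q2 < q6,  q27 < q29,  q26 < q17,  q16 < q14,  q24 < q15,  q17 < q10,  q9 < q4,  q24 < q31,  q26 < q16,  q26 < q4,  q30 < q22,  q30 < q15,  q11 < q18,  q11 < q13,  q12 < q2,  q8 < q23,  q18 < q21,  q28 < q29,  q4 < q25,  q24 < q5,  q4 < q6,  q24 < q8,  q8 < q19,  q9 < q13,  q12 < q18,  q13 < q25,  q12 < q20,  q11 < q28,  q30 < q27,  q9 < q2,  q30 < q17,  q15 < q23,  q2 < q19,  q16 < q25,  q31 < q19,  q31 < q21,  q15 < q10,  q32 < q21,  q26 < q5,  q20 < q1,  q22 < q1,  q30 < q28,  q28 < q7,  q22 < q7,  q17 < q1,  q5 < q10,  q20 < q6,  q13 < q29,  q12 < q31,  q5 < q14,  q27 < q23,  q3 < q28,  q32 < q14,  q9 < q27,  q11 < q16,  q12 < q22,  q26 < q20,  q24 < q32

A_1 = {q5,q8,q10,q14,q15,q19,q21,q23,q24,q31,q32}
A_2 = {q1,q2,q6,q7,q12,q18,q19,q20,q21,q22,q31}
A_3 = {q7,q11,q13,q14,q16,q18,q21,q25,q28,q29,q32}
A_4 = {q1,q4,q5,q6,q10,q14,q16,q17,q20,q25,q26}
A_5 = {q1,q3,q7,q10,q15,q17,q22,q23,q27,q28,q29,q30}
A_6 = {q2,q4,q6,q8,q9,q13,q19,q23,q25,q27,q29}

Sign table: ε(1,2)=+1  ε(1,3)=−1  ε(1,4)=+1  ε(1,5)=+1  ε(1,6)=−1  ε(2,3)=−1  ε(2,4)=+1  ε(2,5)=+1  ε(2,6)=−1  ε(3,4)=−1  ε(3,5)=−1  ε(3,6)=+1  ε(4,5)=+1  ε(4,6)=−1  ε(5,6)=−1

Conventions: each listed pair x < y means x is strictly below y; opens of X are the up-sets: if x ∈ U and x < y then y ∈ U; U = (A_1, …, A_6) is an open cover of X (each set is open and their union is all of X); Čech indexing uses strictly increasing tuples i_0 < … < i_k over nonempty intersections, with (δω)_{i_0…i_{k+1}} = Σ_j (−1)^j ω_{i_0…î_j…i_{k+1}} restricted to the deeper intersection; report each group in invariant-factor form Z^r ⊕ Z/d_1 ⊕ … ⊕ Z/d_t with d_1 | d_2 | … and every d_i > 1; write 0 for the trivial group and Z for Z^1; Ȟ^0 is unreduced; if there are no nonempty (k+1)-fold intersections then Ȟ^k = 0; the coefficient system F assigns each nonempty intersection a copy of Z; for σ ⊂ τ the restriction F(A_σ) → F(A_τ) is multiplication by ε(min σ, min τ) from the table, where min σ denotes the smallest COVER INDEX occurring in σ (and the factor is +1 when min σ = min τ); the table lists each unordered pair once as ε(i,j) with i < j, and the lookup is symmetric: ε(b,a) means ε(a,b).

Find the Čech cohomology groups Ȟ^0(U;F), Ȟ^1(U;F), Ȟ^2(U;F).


cover nerve:
  A12={q19,q21,q31} A13={q14,q21,q32} A14={q5,q10,q14} A15={q10,q15,q23} A16={q8,q19,q23} A23={q7,q18,q21} A24={q1,q6,q20} A25={q1,q7,q22} A26={q2,q6,q19} A34={q14,q16,q25} A35={q7,q28,q29} A36={q13,q25,q29} A45={q1,q10,q17} A46={q4,q6,q25} A56={q23,q27,q29}
  A123={q21} A126={q19} A134={q14} A145={q10} A156={q23} A235={q7} A245={q1} A246={q6} A346={q25} A356={q29}
C dims 6,15,10; δ0: rk 5, SNF 1^5; δ1: rk 10, SNF 1^9·2
Ȟ^0: (6−5)−0=1 ⇒ Z
Ȟ^1: (15−10)−5=0 ⇒ 0
Ȟ^2: (10−0)−10=0 plus torsion [2] ⇒ Z/2

Ȟ^0 = Z, Ȟ^1 = 0, Ȟ^2 = Z/2


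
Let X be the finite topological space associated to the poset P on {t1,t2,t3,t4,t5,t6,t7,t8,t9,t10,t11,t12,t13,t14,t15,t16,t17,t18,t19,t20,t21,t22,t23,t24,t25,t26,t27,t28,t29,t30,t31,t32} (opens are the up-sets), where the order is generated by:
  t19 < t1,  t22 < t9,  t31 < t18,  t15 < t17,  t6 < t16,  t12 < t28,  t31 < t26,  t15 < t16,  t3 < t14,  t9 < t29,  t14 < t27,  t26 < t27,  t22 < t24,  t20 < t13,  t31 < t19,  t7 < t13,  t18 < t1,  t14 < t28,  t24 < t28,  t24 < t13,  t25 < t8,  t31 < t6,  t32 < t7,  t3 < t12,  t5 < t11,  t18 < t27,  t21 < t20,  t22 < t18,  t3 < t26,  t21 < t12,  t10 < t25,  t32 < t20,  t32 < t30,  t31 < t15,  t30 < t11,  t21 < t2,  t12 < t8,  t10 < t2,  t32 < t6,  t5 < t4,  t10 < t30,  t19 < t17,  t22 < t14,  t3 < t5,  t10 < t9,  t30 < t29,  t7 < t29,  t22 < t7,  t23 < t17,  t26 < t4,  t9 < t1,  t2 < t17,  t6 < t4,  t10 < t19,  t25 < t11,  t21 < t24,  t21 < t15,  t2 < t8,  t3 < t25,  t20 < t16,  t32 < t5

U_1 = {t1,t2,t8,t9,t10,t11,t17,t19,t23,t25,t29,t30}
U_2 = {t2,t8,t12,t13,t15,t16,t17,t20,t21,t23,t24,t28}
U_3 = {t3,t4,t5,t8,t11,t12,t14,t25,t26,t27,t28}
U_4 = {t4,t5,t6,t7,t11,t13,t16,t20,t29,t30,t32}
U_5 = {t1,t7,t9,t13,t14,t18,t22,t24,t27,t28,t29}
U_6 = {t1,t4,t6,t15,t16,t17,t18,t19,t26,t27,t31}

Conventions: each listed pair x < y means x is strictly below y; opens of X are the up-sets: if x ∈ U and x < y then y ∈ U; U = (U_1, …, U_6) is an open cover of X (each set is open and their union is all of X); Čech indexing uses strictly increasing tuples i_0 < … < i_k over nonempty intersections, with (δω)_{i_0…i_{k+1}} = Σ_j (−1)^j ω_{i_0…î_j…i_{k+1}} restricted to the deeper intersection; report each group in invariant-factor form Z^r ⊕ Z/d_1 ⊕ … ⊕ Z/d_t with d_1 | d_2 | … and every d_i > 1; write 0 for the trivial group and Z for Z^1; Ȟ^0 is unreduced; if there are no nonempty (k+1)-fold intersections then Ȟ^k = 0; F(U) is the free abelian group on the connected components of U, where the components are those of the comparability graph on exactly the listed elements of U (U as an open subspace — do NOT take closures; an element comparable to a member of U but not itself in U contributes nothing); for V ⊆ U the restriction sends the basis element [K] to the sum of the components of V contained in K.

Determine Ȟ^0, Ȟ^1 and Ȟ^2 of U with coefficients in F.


Ȟ^0(U;F) ≅ Z, Ȟ^1(U;F) ≅ 0 and Ȟ^2(U;F) ≅ Z/2

cover nerve:
  U12={t2,t8,t17,t23} U13={t8,t11,t25} U14={t11,t29,t30} U15={t1,t9,t29} U16={t1,t17,t19} U23={t8,t12,t28} U24={t13,t16,t20} U25={t13,t24,t28} U26={t15,t16,t17} U34={t4,t5,t11} U35={t14,t27,t28} U36={t4,t26,t27} U45={t7,t13,t29} U46={t4,t6,t16} U56={t1,t18,t27}
  U123={t8} U126={t17} U134={t11} U145={t29} U156={t1} U235={t28} U245={t13} U246={t16} U346={t4} U356={t27}
components per intersection:
  U1: {t1,t2,t8,t9,t10,t11,t17,t19,t23,t25,t29,t30}
  U2: {t2,t8,t12,t13,t15,t16,t17,t20,t21,t23,t24,t28}
  U3: {t3,t4,t5,t8,t11,t12,t14,t25,t26,t27,t28}
  U4: {t4,t5,t6,t7,t11,t13,t16,t20,t29,t30,t32}
  U5: {t1,t7,t9,t13,t14,t18,t22,t24,t27,t28,t29}
  U6: {t1,t4,t6,t15,t16,t17,t18,t19,t26,t27,t31}
  U12: {t2,t8,t17,t23}
  U13: {t8,t11,t25}
  U14: {t11,t29,t30}
  U15: {t1,t9,t29}
  U16: {t1,t17,t19}
  U23: {t8,t12,t28}
  U24: {t13,t16,t20}
  U25: {t13,t24,t28}
  U26: {t15,t16,t17}
  U34: {t4,t5,t11}
  U35: {t14,t27,t28}
  U36: {t4,t26,t27}
  U45: {t7,t13,t29}
  U46: {t4,t6,t16}
  U56: {t1,t18,t27}
  U123: {t8}
  U126: {t17}
  U134: {t11}
  U145: {t29}
  U156: {t1}
  U235: {t28}
  U245: {t13}
  U246: {t16}
  U346: {t4}
  U356: {t27}
C dims 6,15,10; δ0: rk 5, SNF 1^5; δ1: rk 10, SNF 1^9·2
Ȟ^0: (6−5)−0=1 ⇒ Z
Ȟ^1: (15−10)−5=0 ⇒ 0
Ȟ^2: (10−0)−10=0 plus torsion [2] ⇒ Z/2


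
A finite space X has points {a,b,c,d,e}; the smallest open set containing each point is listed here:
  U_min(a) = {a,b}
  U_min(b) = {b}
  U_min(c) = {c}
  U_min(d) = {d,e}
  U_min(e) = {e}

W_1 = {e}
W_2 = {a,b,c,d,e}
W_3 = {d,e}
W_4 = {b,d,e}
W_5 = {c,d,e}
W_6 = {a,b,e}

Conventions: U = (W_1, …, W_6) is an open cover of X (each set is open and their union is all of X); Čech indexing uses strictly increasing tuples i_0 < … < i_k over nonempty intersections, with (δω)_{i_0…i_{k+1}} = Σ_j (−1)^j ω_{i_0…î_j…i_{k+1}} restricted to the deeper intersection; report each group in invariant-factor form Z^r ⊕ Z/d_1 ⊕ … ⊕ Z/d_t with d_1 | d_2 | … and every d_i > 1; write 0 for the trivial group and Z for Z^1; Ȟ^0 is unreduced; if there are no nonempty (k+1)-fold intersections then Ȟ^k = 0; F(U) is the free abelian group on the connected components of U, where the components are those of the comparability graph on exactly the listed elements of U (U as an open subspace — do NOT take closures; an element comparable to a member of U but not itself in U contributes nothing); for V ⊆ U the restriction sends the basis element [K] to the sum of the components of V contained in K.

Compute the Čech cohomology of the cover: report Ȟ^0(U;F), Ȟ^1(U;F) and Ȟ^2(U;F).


nonempty intersections:
  W12={e} W13={e} W14={e} W15={e} W16={e} W23={d,e} W24={b,d,e} W25={c,d,e} W26={a,b,e} W34={d,e} W35={d,e} W36={e} W45={d,e} W46={b,e} W56={e}
  W123={e} W124={e} W125={e} W126={e} W134={e} W135={e} W136={e} W145={e} W146={e} W156={e} W234={d,e} W235={d,e} W236={e} W245={d,e} W246={b,e} W256={e} W345={d,e} W346={e} W356={e} W456={e}
  W1234={e} W1235={e} W1236={e} W1245={e} W1246={e} W1256={e} W1345={e} W1346={e} W1356={e} W1456={e} W2345={d,e} W2346={e} W2356={e} W2456={e} W3456={e}
  W12345={e} W12346={e} W12356={e} W12456={e} W13456={e} W23456={e}
  W123456={e}
components per intersection:
  W1: {e}
  W2: {a,b} {c} {d,e}
  W3: {d,e}
  W4: {b} {d,e}
  W5: {c} {d,e}
  W6: {a,b} {e}
  W12: {e}
  W13: {e}
  W14: {e}
  W15: {e}
  W16: {e}
  W23: {d,e}
  W24: {b} {d,e}
  W25: {c} {d,e}
  W26: {a,b} {e}
  W34: {d,e}
  W35: {d,e}
  W36: {e}
  W45: {d,e}
  W46: {b} {e}
  W56: {e}
  W123: {e}
  W124: {e}
  W125: {e}
  W126: {e}
  W134: {e}
  W135: {e}
  W136: {e}
  W145: {e}
  W146: {e}
  W156: {e}
  W234: {d,e}
  W235: {d,e}
  W236: {e}
  W245: {d,e}
  W246: {b} {e}
  W256: {e}
  W345: {d,e}
  W346: {e}
  W356: {e}
  W456: {e}
  W1234: {e}
  W1235: {e}
  W1236: {e}
  W1245: {e}
  W1246: {e}
  W1256: {e}
  W1345: {e}
  W1346: {e}
  W1356: {e}
  W1456: {e}
  W2345: {d,e}
  W2346: {e}
  W2356: {e}
  W2456: {e}
  W3456: {e}
  W12345: {e}
  W12346: {e}
  W12356: {e}
  W12456: {e}
  W13456: {e}
  W23456: {e}
  W123456: {e}
C dims 11,19,21,15; δ0: rk 8, SNF 1^8; δ1: rk 11, SNF 1^11; δ2: rk 10, SNF 1^10
Ȟ^0: (11−8)−0=3 ⇒ Z^3
Ȟ^1: (19−11)−8=0 ⇒ 0
Ȟ^2: (21−10)−11=0 ⇒ 0

Ȟ^0 = Z^3,  Ȟ^1 = 0,  Ȟ^2 = 0


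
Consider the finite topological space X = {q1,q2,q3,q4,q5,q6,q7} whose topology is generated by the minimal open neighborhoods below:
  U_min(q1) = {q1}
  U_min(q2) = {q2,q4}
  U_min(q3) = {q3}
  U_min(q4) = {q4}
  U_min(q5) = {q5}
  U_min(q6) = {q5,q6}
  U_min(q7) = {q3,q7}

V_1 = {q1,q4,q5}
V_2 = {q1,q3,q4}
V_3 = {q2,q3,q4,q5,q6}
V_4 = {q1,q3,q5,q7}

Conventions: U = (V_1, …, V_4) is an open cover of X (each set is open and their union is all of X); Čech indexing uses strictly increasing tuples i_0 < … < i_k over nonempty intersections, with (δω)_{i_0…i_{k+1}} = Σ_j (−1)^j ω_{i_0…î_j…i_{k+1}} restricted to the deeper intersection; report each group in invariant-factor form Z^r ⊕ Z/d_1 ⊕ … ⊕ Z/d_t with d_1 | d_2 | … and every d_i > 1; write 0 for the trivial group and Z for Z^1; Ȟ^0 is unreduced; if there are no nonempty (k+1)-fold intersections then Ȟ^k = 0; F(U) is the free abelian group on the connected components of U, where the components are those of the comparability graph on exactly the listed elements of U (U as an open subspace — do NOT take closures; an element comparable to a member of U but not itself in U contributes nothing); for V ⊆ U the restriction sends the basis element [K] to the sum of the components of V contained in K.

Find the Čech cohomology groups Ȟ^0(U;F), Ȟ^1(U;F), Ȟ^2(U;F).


Ȟ^0 ≅ Z^4, Ȟ^1 ≅ 0, Ȟ^2 ≅ 0

nerve of the cover:
  V12={q1,q4} V13={q4,q5} V14={q1,q5} V23={q3,q4} V24={q1,q3} V34={q3,q5}
  V123={q4} V124={q1} V134={q5} V234={q3}
components per intersection:
  V1: {q1} {q4} {q5}
  V2: {q1} {q3} {q4}
  V3: {q2,q4} {q3} {q5,q6}
  V4: {q1} {q3,q7} {q5}
  V12: {q1} {q4}
  V13: {q4} {q5}
  V14: {q1} {q5}
  V23: {q3} {q4}
  V24: {q1} {q3}
  V34: {q3} {q5}
  V123: {q4}
  V124: {q1}
  V134: {q5}
  V234: {q3}
C dims 12,12,4; δ0: rk 8, SNF 1^8; δ1: rk 4, SNF 1^4
Ȟ^0 = (12 − 8) − 0 = 4, so Ȟ^0 ≅ Z^4
Ȟ^1 = (12 − 4) − 8 = 0, so Ȟ^1 ≅ 0
Ȟ^2 = (4 − 0) − 4 = 0, so Ȟ^2 ≅ 0


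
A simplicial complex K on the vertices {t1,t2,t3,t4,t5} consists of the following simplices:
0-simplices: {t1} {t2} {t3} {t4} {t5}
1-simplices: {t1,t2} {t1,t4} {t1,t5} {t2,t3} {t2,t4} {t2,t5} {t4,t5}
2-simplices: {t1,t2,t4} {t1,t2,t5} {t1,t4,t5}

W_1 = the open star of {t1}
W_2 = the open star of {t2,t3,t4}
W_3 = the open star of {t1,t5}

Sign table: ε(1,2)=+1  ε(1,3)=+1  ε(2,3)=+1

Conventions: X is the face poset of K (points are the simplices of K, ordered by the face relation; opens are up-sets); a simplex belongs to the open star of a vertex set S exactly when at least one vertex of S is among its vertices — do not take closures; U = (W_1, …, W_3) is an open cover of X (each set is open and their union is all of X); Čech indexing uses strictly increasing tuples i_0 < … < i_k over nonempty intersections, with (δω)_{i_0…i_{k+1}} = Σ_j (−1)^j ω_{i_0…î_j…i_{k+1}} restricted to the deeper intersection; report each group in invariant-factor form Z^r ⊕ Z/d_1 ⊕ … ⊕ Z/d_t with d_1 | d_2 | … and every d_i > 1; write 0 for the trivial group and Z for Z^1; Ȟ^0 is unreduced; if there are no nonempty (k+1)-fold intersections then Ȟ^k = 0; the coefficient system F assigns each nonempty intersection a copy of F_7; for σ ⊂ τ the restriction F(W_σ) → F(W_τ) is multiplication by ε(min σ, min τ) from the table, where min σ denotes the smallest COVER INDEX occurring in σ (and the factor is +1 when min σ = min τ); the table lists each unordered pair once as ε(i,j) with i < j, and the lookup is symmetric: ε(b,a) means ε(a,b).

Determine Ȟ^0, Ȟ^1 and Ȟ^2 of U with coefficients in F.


Ȟ^0(U;F) ≅ Z/7, Ȟ^1(U;F) ≅ 0, Ȟ^2(U;F) ≅ 0

nerve simplices:
  W1={{t1},{t1,t2},{t1,t4},{t1,t5},{t1,t2,t4},{t1,t2,t5},{t1,t4,t5}} W2={{t2},{t3},{t4},{t1,t2},{t1,t4},{t2,t3},{t2,t4},{t2,t5},{t4,t5},{t1,t2,t4},{t1,t2,t5},{t1,t4,t5}} W3={{t1},{t5},{t1,t2},{t1,t4},{t1,t5},{t2,t5},{t4,t5},{t1,t2,t4},{t1,t2,t5},{t1,t4,t5}}
  W12={{t1,t2},{t1,t4},{t1,t2,t4},{t1,t2,t5},{t1,t4,t5}} W13={{t1},{t1,t2},{t1,t4},{t1,t5},{t1,t2,t4},{t1,t2,t5},{t1,t4,t5}} W23={{t1,t2},{t1,t4},{t2,t5},{t4,t5},{t1,t2,t4},{t1,t2,t5},{t1,t4,t5}}
  W123={{t1,t2},{t1,t4},{t1,t2,t4},{t1,t2,t5},{t1,t4,t5}}
C dims 3,3,1; δ0: rk_F7 2; δ1: rk_F7 1
degree 0: 3−2−0 = 1 → Ȟ^0 ≅ Z/7
degree 1: 3−1−2 = 0 → Ȟ^1 ≅ 0
degree 2: 1−0−1 = 0 → Ȟ^2 ≅ 0


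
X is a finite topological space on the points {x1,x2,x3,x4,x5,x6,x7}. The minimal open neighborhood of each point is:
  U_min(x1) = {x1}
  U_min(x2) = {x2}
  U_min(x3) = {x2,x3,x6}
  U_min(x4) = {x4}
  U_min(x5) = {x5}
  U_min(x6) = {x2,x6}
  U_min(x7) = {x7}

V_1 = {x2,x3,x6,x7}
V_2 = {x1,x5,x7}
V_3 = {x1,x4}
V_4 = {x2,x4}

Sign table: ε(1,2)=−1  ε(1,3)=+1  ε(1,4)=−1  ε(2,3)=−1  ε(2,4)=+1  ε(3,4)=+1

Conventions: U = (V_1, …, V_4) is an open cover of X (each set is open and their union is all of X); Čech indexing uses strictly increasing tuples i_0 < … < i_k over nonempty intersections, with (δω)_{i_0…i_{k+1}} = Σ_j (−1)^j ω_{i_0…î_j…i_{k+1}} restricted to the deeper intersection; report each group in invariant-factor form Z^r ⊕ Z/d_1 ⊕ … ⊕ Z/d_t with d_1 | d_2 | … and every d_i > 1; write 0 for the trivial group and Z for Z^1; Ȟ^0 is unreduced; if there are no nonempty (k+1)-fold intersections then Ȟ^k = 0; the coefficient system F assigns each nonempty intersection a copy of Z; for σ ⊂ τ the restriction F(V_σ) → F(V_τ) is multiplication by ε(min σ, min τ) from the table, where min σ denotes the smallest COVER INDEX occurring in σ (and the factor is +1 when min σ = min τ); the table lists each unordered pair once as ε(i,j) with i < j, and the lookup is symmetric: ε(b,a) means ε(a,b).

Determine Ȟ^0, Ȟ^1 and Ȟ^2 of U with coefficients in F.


nonempty intersections:
  V12={x7} V14={x2} V23={x1} V34={x4}
C dims 4,4; δ0: rk 4, SNF 1^3·2
Ȟ^0: (4−4)−0=0 ⇒ 0
Ȟ^1: (4−0)−4=0 plus torsion [2] ⇒ Z/2
Ȟ^2: (0−0)−0=0 ⇒ 0

Ȟ^0 ≅ 0, Ȟ^1 ≅ Z/2, Ȟ^2 ≅ 0


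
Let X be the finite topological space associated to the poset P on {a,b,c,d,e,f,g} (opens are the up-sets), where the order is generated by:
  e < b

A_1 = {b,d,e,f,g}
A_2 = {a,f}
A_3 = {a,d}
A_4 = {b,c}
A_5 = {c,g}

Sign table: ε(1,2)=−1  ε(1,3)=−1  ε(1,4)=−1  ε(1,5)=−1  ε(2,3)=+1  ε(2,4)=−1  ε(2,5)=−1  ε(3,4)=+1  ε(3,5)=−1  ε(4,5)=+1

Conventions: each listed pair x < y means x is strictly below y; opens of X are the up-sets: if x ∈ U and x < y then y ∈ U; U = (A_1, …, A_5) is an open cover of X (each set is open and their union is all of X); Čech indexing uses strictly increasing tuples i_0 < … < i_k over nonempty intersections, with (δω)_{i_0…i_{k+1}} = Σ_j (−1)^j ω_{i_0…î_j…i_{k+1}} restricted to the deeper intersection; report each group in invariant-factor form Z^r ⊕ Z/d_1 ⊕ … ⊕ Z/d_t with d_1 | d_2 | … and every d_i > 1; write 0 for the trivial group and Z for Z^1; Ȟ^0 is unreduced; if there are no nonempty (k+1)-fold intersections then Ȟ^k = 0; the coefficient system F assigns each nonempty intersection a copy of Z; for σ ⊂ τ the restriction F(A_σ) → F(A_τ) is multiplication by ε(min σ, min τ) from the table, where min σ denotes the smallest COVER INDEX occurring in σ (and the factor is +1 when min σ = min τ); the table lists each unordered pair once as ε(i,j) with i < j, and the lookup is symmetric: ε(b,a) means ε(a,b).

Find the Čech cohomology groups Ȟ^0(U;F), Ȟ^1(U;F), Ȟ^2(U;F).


nonempty intersections:
  A12={f} A13={d} A14={b} A15={g} A23={a} A45={c}
C dims 5,6; δ0: rk 4, SNF 1^4
Ȟ^0: (5−4)−0=1 ⇒ Z
Ȟ^1: (6−0)−4=2 ⇒ Z^2
Ȟ^2: (0−0)−0=0 ⇒ 0

Ȟ^0 = Z,  Ȟ^1 = Z^2,  Ȟ^2 = 0


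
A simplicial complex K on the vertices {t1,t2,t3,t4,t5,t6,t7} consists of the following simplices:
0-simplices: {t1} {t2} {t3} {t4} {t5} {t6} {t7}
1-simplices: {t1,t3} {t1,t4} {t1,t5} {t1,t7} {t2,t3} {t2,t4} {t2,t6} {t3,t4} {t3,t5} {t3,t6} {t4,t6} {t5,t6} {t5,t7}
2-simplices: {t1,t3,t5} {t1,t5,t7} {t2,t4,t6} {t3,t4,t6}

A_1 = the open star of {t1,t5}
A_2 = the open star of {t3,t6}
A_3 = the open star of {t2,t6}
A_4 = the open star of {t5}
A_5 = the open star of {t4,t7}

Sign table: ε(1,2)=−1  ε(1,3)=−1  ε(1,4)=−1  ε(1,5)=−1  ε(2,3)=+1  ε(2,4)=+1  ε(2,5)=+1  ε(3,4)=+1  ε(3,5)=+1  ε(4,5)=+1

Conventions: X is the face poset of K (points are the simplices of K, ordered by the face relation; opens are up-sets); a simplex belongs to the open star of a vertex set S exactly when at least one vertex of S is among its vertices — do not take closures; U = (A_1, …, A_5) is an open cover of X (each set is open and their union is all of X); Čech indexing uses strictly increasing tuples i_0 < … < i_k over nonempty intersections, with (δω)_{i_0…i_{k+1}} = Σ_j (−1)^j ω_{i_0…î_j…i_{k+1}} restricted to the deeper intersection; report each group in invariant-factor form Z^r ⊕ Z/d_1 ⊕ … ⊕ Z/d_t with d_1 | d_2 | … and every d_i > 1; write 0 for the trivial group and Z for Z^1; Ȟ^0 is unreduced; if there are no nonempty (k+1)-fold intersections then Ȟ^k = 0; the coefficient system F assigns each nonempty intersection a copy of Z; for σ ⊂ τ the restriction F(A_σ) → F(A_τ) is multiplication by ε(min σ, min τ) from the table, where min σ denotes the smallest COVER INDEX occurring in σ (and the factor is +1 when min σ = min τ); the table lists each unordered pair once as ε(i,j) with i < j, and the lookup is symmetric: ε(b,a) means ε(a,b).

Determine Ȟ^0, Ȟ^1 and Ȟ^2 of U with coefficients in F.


nonempty overlaps:
  A1={{t1},{t5},{t1,t3},{t1,t4},{t1,t5},{t1,t7},{t3,t5},{t5,t6},{t5,t7},{t1,t3,t5},{t1,t5,t7}} A2={{t3},{t6},{t1,t3},{t2,t3},{t2,t6},{t3,t4},{t3,t5},{t3,t6},{t4,t6},{t5,t6},{t1,t3,t5},{t2,t4,t6},{t3,t4,t6}} A3={{t2},{t6},{t2,t3},{t2,t4},{t2,t6},{t3,t6},{t4,t6},{t5,t6},{t2,t4,t6},{t3,t4,t6}} A4={{t5},{t1,t5},{t3,t5},{t5,t6},{t5,t7},{t1,t3,t5},{t1,t5,t7}} A5={{t4},{t7},{t1,t4},{t1,t7},{t2,t4},{t3,t4},{t4,t6},{t5,t7},{t1,t5,t7},{t2,t4,t6},{t3,t4,t6}}
  A12={{t1,t3},{t3,t5},{t5,t6},{t1,t3,t5}} A13={{t5,t6}} A14={{t5},{t1,t5},{t3,t5},{t5,t6},{t5,t7},{t1,t3,t5},{t1,t5,t7}} A15={{t1,t4},{t1,t7},{t5,t7},{t1,t5,t7}} A23={{t6},{t2,t3},{t2,t6},{t3,t6},{t4,t6},{t5,t6},{t2,t4,t6},{t3,t4,t6}} A24={{t3,t5},{t5,t6},{t1,t3,t5}} A25={{t3,t4},{t4,t6},{t2,t4,t6},{t3,t4,t6}} A34={{t5,t6}} A35={{t2,t4},{t4,t6},{t2,t4,t6},{t3,t4,t6}} A45={{t5,t7},{t1,t5,t7}}
  A123={{t5,t6}} A124={{t3,t5},{t5,t6},{t1,t3,t5}} A134={{t5,t6}} A145={{t5,t7},{t1,t5,t7}} A234={{t5,t6}} A235={{t4,t6},{t2,t4,t6},{t3,t4,t6}}
  A1234={{t5,t6}}
C dims 5,10,6,1; δ0: rk 4, SNF 1^4; δ1: rk 5, SNF 1^5; δ2: rk 1, SNF 1^1
degree 0: 5−4−0 = 1 → Ȟ^0 ≅ Z
degree 1: 10−5−4 = 1 → Ȟ^1 ≅ Z
degree 2: 6−1−5 = 0 → Ȟ^2 ≅ 0

Ȟ^0(U;F) ≅ Z,  Ȟ^1(U;F) ≅ Z,  Ȟ^2(U;F) ≅ 0


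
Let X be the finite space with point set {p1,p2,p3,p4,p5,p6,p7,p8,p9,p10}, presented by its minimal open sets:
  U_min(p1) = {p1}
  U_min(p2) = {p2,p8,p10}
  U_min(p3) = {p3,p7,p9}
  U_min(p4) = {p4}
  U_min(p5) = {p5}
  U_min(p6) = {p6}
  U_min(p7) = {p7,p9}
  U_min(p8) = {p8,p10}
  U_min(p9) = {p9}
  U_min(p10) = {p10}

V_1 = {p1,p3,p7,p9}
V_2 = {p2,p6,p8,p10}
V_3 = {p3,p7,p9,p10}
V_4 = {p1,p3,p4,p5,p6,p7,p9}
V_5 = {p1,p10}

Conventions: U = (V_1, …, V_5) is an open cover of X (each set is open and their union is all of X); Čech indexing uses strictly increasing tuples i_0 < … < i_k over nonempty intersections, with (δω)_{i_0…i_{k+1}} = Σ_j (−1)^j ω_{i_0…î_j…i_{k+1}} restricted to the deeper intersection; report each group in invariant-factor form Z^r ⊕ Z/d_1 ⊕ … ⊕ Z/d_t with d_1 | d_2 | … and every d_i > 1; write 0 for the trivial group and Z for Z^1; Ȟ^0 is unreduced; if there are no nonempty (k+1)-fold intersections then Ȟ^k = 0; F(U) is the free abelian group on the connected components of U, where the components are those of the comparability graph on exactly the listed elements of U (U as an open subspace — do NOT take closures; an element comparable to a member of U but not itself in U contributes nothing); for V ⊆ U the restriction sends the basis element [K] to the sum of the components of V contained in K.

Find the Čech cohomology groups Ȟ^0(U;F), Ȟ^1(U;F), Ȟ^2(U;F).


nonempty intersections:
  V13={p3,p7,p9} V14={p1,p3,p7,p9} V15={p1} V23={p10} V24={p6} V25={p10} V34={p3,p7,p9} V35={p10} V45={p1}
  V134={p3,p7,p9} V145={p1} V235={p10}
components per intersection:
  V1: {p1} {p3,p7,p9}
  V2: {p2,p8,p10} {p6}
  V3: {p3,p7,p9} {p10}
  V4: {p1} {p3,p7,p9} {p4} {p5} {p6}
  V5: {p1} {p10}
  V13: {p3,p7,p9}
  V14: {p1} {p3,p7,p9}
  V15: {p1}
  V23: {p10}
  V24: {p6}
  V25: {p10}
  V34: {p3,p7,p9}
  V35: {p10}
  V45: {p1}
  V134: {p3,p7,p9}
  V145: {p1}
  V235: {p10}
C dims 13,10,3; δ0: rk 7, SNF 1^7; δ1: rk 3, SNF 1^3
Ȟ^0: (13−7)−0=6 ⇒ Z^6
Ȟ^1: (10−3)−7=0 ⇒ 0
Ȟ^2: (3−0)−3=0 ⇒ 0

Ȟ^0 = Z^6,  Ȟ^1 = 0,  Ȟ^2 = 0


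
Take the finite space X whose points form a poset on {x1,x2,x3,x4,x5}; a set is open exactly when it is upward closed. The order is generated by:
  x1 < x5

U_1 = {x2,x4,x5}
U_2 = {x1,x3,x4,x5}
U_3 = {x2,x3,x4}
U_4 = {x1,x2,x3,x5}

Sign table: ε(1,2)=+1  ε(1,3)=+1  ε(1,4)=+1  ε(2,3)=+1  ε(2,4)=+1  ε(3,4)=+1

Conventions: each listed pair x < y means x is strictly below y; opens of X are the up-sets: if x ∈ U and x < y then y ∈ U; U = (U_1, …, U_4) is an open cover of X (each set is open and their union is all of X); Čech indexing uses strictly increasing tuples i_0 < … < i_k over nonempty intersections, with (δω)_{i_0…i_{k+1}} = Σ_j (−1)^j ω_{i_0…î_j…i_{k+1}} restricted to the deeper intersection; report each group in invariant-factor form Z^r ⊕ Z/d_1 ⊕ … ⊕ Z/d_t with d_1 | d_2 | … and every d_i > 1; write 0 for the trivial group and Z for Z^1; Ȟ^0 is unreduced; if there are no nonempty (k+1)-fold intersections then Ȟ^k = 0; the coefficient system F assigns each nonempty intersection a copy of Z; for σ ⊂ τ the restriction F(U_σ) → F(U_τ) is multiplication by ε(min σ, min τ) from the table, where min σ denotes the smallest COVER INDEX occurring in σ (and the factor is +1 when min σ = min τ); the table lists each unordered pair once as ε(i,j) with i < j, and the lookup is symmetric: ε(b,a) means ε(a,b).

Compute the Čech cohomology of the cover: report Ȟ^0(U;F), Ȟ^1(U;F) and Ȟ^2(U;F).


cover nerve:
  U12={x4,x5} U13={x2,x4} U14={x2,x5} U23={x3,x4} U24={x1,x3,x5} U34={x2,x3}
  U123={x4} U124={x5} U134={x2} U234={x3}
C dims 4,6,4; δ0: rk 3, SNF 1^3; δ1: rk 3, SNF 1^3
Ȟ^0: (4−3)−0=1 ⇒ Z
Ȟ^1: (6−3)−3=0 ⇒ 0
Ȟ^2: (4−0)−3=1 ⇒ Z

Ȟ^0 ≅ Z,  Ȟ^1 ≅ 0,  Ȟ^2 ≅ Z


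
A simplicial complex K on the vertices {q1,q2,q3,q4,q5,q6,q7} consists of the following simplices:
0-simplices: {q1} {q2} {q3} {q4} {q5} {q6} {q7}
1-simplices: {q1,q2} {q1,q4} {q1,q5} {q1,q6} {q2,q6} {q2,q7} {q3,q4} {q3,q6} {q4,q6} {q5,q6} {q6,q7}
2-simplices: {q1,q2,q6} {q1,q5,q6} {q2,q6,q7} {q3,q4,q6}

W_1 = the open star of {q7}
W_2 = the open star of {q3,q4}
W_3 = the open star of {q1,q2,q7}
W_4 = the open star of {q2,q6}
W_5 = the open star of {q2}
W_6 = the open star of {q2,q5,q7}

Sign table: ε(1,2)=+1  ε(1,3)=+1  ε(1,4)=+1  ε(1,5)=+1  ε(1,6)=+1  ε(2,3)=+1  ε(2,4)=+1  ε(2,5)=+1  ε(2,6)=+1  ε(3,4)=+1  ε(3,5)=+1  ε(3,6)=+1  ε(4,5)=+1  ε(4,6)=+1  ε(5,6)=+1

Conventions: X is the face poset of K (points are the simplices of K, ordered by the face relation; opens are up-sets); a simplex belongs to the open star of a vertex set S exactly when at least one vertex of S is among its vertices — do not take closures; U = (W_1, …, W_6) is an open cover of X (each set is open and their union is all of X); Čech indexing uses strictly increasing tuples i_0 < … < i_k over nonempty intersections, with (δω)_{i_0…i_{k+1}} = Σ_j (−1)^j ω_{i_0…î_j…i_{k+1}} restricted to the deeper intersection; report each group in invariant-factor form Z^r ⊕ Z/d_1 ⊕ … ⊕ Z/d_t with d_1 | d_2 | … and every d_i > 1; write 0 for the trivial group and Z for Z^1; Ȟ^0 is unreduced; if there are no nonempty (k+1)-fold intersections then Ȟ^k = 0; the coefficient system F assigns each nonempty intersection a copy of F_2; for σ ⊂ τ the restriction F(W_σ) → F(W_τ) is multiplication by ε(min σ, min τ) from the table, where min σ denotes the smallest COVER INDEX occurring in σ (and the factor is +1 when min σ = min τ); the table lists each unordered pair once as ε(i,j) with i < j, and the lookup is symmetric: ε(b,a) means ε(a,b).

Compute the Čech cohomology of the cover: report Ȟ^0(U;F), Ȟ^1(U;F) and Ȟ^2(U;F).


nonempty intersections:
  W1={{q7},{q2,q7},{q6,q7},{q2,q6,q7}} W2={{q3},{q4},{q1,q4},{q3,q4},{q3,q6},{q4,q6},{q3,q4,q6}} W3={{q1},{q2},{q7},{q1,q2},{q1,q4},{q1,q5},{q1,q6},{q2,q6},{q2,q7},{q6,q7},{q1,q2,q6},{q1,q5,q6},{q2,q6,q7}} W4={{q2},{q6},{q1,q2},{q1,q6},{q2,q6},{q2,q7},{q3,q6},{q4,q6},{q5,q6},{q6,q7},{q1,q2,q6},{q1,q5,q6},{q2,q6,q7},{q3,q4,q6}} W5={{q2},{q1,q2},{q2,q6},{q2,q7},{q1,q2,q6},{q2,q6,q7}} W6={{q2},{q5},{q7},{q1,q2},{q1,q5},{q2,q6},{q2,q7},{q5,q6},{q6,q7},{q1,q2,q6},{q1,q5,q6},{q2,q6,q7}}
  W13={{q7},{q2,q7},{q6,q7},{q2,q6,q7}} W14={{q2,q7},{q6,q7},{q2,q6,q7}} W15={{q2,q7},{q2,q6,q7}} W16={{q7},{q2,q7},{q6,q7},{q2,q6,q7}} W23={{q1,q4}} W24={{q3,q6},{q4,q6},{q3,q4,q6}} W34={{q2},{q1,q2},{q1,q6},{q2,q6},{q2,q7},{q6,q7},{q1,q2,q6},{q1,q5,q6},{q2,q6,q7}} W35={{q2},{q1,q2},{q2,q6},{q2,q7},{q1,q2,q6},{q2,q6,q7}} W36={{q2},{q7},{q1,q2},{q1,q5},{q2,q6},{q2,q7},{q6,q7},{q1,q2,q6},{q1,q5,q6},{q2,q6,q7}} W45={{q2},{q1,q2},{q2,q6},{q2,q7},{q1,q2,q6},{q2,q6,q7}} W46={{q2},{q1,q2},{q2,q6},{q2,q7},{q5,q6},{q6,q7},{q1,q2,q6},{q1,q5,q6},{q2,q6,q7}} W56={{q2},{q1,q2},{q2,q6},{q2,q7},{q1,q2,q6},{q2,q6,q7}}
  W134={{q2,q7},{q6,q7},{q2,q6,q7}} W135={{q2,q7},{q2,q6,q7}} W136={{q7},{q2,q7},{q6,q7},{q2,q6,q7}} W145={{q2,q7},{q2,q6,q7}} W146={{q2,q7},{q6,q7},{q2,q6,q7}} W156={{q2,q7},{q2,q6,q7}} W345={{q2},{q1,q2},{q2,q6},{q2,q7},{q1,q2,q6},{q2,q6,q7}} W346={{q2},{q1,q2},{q2,q6},{q2,q7},{q6,q7},{q1,q2,q6},{q1,q5,q6},{q2,q6,q7}} W356={{q2},{q1,q2},{q2,q6},{q2,q7},{q1,q2,q6},{q2,q6,q7}} W456={{q2},{q1,q2},{q2,q6},{q2,q7},{q1,q2,q6},{q2,q6,q7}}
  W1345={{q2,q7},{q2,q6,q7}} W1346={{q2,q7},{q6,q7},{q2,q6,q7}} W1356={{q2,q7},{q2,q6,q7}} W1456={{q2,q7},{q2,q6,q7}} W3456={{q2},{q1,q2},{q2,q6},{q2,q7},{q1,q2,q6},{q2,q6,q7}}
  W13456={{q2,q7},{q2,q6,q7}}
C dims 6,12,10,5; δ0: rk_F2 5; δ1: rk_F2 6; δ2: rk_F2 4
Ȟ^0: (6−5)−0=1 ⇒ Z/2
Ȟ^1: (12−6)−5=1 ⇒ Z/2
Ȟ^2: (10−4)−6=0 ⇒ 0

Ȟ^0 ≅ Z/2; Ȟ^1 ≅ Z/2; Ȟ^2 ≅ 0
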